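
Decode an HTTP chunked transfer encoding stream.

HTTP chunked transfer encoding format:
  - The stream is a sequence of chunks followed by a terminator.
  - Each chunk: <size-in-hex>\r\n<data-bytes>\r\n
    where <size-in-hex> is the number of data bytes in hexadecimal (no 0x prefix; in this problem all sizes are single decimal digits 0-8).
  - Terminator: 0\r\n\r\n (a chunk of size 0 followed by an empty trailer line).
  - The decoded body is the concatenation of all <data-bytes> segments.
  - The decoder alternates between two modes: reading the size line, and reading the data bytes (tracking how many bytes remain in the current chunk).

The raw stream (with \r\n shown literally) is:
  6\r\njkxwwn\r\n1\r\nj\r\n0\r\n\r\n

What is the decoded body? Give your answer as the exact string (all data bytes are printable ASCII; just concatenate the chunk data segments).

Chunk 1: stream[0..1]='6' size=0x6=6, data at stream[3..9]='jkxwwn' -> body[0..6], body so far='jkxwwn'
Chunk 2: stream[11..12]='1' size=0x1=1, data at stream[14..15]='j' -> body[6..7], body so far='jkxwwnj'
Chunk 3: stream[17..18]='0' size=0 (terminator). Final body='jkxwwnj' (7 bytes)

Answer: jkxwwnj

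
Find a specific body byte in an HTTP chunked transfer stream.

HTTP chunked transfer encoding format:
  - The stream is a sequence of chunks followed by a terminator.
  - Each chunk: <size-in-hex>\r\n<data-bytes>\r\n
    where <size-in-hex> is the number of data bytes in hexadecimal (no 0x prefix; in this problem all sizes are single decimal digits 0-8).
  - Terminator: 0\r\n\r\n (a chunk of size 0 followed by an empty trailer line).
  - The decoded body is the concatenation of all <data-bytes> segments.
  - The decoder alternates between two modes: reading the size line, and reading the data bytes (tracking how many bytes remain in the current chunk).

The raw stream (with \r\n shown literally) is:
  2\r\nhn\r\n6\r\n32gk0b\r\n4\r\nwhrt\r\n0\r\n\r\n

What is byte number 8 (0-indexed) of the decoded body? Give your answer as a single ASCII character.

Chunk 1: stream[0..1]='2' size=0x2=2, data at stream[3..5]='hn' -> body[0..2], body so far='hn'
Chunk 2: stream[7..8]='6' size=0x6=6, data at stream[10..16]='32gk0b' -> body[2..8], body so far='hn32gk0b'
Chunk 3: stream[18..19]='4' size=0x4=4, data at stream[21..25]='whrt' -> body[8..12], body so far='hn32gk0bwhrt'
Chunk 4: stream[27..28]='0' size=0 (terminator). Final body='hn32gk0bwhrt' (12 bytes)
Body byte 8 = 'w'

Answer: w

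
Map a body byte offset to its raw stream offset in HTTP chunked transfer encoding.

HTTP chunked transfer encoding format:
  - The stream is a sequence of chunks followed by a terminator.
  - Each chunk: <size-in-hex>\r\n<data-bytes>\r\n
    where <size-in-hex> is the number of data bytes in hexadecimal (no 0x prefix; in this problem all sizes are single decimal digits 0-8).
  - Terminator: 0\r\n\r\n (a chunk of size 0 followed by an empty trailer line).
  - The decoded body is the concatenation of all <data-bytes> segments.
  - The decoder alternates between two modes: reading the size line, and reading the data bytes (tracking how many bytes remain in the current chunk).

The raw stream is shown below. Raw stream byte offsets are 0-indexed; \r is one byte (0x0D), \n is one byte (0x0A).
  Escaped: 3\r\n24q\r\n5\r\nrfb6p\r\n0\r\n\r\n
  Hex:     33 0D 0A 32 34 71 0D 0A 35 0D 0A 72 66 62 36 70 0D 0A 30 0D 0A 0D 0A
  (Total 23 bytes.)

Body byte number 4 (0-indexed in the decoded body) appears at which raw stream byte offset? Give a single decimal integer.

Chunk 1: stream[0..1]='3' size=0x3=3, data at stream[3..6]='24q' -> body[0..3], body so far='24q'
Chunk 2: stream[8..9]='5' size=0x5=5, data at stream[11..16]='rfb6p' -> body[3..8], body so far='24qrfb6p'
Chunk 3: stream[18..19]='0' size=0 (terminator). Final body='24qrfb6p' (8 bytes)
Body byte 4 at stream offset 12

Answer: 12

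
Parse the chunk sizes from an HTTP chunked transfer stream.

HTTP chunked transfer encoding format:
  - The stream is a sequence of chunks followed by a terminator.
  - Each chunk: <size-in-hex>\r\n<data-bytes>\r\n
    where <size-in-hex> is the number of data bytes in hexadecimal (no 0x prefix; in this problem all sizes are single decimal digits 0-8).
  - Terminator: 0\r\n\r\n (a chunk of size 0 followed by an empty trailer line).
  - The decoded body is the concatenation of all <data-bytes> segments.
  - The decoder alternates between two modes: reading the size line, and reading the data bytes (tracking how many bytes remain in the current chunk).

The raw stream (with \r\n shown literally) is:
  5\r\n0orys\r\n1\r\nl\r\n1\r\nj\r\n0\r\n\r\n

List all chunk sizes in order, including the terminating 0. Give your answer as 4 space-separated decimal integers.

Chunk 1: stream[0..1]='5' size=0x5=5, data at stream[3..8]='0orys' -> body[0..5], body so far='0orys'
Chunk 2: stream[10..11]='1' size=0x1=1, data at stream[13..14]='l' -> body[5..6], body so far='0orysl'
Chunk 3: stream[16..17]='1' size=0x1=1, data at stream[19..20]='j' -> body[6..7], body so far='0oryslj'
Chunk 4: stream[22..23]='0' size=0 (terminator). Final body='0oryslj' (7 bytes)

Answer: 5 1 1 0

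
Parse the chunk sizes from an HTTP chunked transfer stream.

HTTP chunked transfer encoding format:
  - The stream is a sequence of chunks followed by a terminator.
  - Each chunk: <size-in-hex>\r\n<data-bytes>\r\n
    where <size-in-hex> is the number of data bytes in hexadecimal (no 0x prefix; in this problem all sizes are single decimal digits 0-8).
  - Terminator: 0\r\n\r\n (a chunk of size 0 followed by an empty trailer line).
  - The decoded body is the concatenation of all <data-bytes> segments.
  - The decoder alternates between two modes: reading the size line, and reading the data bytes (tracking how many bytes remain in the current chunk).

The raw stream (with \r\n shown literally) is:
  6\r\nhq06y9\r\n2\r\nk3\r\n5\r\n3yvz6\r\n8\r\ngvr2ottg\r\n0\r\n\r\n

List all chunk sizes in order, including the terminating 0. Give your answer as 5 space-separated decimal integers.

Chunk 1: stream[0..1]='6' size=0x6=6, data at stream[3..9]='hq06y9' -> body[0..6], body so far='hq06y9'
Chunk 2: stream[11..12]='2' size=0x2=2, data at stream[14..16]='k3' -> body[6..8], body so far='hq06y9k3'
Chunk 3: stream[18..19]='5' size=0x5=5, data at stream[21..26]='3yvz6' -> body[8..13], body so far='hq06y9k33yvz6'
Chunk 4: stream[28..29]='8' size=0x8=8, data at stream[31..39]='gvr2ottg' -> body[13..21], body so far='hq06y9k33yvz6gvr2ottg'
Chunk 5: stream[41..42]='0' size=0 (terminator). Final body='hq06y9k33yvz6gvr2ottg' (21 bytes)

Answer: 6 2 5 8 0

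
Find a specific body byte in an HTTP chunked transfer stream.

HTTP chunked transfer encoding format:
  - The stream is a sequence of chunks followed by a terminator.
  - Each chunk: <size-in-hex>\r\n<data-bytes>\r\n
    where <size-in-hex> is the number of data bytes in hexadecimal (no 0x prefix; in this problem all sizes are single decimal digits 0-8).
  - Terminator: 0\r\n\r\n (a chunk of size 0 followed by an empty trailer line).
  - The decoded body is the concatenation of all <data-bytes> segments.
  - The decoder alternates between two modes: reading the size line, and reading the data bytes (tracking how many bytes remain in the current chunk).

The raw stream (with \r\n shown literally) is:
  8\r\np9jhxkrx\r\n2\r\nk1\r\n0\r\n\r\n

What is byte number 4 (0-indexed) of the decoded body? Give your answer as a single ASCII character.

Chunk 1: stream[0..1]='8' size=0x8=8, data at stream[3..11]='p9jhxkrx' -> body[0..8], body so far='p9jhxkrx'
Chunk 2: stream[13..14]='2' size=0x2=2, data at stream[16..18]='k1' -> body[8..10], body so far='p9jhxkrxk1'
Chunk 3: stream[20..21]='0' size=0 (terminator). Final body='p9jhxkrxk1' (10 bytes)
Body byte 4 = 'x'

Answer: x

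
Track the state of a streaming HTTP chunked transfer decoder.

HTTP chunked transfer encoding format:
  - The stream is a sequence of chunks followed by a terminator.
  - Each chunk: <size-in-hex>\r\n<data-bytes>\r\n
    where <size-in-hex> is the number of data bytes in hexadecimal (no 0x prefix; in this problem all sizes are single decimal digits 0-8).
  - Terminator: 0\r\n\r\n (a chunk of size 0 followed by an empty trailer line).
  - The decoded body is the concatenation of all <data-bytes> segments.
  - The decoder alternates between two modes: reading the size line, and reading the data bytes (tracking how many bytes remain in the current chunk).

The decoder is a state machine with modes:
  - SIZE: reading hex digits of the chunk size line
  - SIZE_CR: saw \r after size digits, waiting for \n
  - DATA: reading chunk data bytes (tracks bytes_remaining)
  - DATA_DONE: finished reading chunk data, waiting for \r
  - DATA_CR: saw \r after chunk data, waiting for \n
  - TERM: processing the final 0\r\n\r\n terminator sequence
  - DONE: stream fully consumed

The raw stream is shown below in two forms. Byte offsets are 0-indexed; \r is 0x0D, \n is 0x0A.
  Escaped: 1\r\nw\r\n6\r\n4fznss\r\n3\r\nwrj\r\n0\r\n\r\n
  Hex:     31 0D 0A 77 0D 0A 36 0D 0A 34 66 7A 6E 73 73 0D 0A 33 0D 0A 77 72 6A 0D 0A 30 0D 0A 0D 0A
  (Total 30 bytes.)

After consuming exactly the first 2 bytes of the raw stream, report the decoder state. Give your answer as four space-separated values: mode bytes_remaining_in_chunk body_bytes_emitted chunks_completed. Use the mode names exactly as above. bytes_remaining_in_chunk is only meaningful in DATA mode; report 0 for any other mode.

Byte 0 = '1': mode=SIZE remaining=0 emitted=0 chunks_done=0
Byte 1 = 0x0D: mode=SIZE_CR remaining=0 emitted=0 chunks_done=0

Answer: SIZE_CR 0 0 0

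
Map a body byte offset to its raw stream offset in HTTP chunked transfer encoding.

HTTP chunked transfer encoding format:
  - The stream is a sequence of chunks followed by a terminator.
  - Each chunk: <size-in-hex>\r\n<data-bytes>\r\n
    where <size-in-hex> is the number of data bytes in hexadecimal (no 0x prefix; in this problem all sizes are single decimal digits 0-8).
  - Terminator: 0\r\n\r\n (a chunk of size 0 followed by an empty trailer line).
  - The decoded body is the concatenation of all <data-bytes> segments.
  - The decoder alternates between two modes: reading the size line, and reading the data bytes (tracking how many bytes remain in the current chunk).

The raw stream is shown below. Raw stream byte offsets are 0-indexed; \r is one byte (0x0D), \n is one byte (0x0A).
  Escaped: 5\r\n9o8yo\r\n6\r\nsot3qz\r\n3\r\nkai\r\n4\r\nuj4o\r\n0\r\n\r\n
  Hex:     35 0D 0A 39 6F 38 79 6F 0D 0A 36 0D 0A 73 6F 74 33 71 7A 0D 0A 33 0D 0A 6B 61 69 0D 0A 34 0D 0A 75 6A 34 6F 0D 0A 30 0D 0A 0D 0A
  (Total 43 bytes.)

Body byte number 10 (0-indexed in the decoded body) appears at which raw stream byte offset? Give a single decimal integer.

Answer: 18

Derivation:
Chunk 1: stream[0..1]='5' size=0x5=5, data at stream[3..8]='9o8yo' -> body[0..5], body so far='9o8yo'
Chunk 2: stream[10..11]='6' size=0x6=6, data at stream[13..19]='sot3qz' -> body[5..11], body so far='9o8yosot3qz'
Chunk 3: stream[21..22]='3' size=0x3=3, data at stream[24..27]='kai' -> body[11..14], body so far='9o8yosot3qzkai'
Chunk 4: stream[29..30]='4' size=0x4=4, data at stream[32..36]='uj4o' -> body[14..18], body so far='9o8yosot3qzkaiuj4o'
Chunk 5: stream[38..39]='0' size=0 (terminator). Final body='9o8yosot3qzkaiuj4o' (18 bytes)
Body byte 10 at stream offset 18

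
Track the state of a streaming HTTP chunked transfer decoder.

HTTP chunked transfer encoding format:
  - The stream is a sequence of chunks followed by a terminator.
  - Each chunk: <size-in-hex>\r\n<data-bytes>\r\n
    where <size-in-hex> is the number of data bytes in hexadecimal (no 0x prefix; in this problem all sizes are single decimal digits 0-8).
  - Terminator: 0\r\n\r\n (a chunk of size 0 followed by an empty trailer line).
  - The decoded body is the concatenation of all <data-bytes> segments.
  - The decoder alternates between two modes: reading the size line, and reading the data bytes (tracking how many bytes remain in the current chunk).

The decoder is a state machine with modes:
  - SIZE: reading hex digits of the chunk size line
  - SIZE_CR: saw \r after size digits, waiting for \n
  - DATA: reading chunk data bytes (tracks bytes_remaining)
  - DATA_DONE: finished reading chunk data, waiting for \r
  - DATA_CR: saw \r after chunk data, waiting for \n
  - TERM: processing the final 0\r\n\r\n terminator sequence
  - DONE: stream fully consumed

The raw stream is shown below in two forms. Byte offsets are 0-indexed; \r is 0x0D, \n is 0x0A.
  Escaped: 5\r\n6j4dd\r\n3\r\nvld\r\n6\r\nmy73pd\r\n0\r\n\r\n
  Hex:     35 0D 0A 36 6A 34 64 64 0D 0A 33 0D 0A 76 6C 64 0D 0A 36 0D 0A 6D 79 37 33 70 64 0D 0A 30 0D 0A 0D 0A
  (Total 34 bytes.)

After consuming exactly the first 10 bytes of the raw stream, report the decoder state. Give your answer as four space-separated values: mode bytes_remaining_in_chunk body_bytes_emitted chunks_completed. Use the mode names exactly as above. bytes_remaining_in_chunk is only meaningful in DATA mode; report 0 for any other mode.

Byte 0 = '5': mode=SIZE remaining=0 emitted=0 chunks_done=0
Byte 1 = 0x0D: mode=SIZE_CR remaining=0 emitted=0 chunks_done=0
Byte 2 = 0x0A: mode=DATA remaining=5 emitted=0 chunks_done=0
Byte 3 = '6': mode=DATA remaining=4 emitted=1 chunks_done=0
Byte 4 = 'j': mode=DATA remaining=3 emitted=2 chunks_done=0
Byte 5 = '4': mode=DATA remaining=2 emitted=3 chunks_done=0
Byte 6 = 'd': mode=DATA remaining=1 emitted=4 chunks_done=0
Byte 7 = 'd': mode=DATA_DONE remaining=0 emitted=5 chunks_done=0
Byte 8 = 0x0D: mode=DATA_CR remaining=0 emitted=5 chunks_done=0
Byte 9 = 0x0A: mode=SIZE remaining=0 emitted=5 chunks_done=1

Answer: SIZE 0 5 1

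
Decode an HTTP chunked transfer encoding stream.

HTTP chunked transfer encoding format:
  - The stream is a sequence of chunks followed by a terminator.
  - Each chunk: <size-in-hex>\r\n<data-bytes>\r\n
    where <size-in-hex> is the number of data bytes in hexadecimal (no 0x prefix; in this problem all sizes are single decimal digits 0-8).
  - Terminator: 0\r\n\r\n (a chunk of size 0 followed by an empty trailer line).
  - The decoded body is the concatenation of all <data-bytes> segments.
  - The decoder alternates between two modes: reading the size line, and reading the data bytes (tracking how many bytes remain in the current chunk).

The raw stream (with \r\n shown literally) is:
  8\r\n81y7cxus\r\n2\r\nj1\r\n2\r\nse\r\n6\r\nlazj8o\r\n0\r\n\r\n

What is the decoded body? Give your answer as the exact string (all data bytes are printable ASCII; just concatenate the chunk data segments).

Chunk 1: stream[0..1]='8' size=0x8=8, data at stream[3..11]='81y7cxus' -> body[0..8], body so far='81y7cxus'
Chunk 2: stream[13..14]='2' size=0x2=2, data at stream[16..18]='j1' -> body[8..10], body so far='81y7cxusj1'
Chunk 3: stream[20..21]='2' size=0x2=2, data at stream[23..25]='se' -> body[10..12], body so far='81y7cxusj1se'
Chunk 4: stream[27..28]='6' size=0x6=6, data at stream[30..36]='lazj8o' -> body[12..18], body so far='81y7cxusj1selazj8o'
Chunk 5: stream[38..39]='0' size=0 (terminator). Final body='81y7cxusj1selazj8o' (18 bytes)

Answer: 81y7cxusj1selazj8o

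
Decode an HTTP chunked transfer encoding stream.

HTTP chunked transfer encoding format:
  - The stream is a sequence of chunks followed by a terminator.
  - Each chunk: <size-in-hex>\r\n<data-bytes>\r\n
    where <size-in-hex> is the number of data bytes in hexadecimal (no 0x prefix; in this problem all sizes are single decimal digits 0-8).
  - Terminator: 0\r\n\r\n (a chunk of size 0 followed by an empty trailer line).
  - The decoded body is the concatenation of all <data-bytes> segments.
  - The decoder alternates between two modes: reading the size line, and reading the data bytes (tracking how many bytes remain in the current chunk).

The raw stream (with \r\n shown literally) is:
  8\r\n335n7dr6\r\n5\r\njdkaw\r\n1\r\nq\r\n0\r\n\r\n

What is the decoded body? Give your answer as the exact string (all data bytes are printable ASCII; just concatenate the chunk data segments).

Chunk 1: stream[0..1]='8' size=0x8=8, data at stream[3..11]='335n7dr6' -> body[0..8], body so far='335n7dr6'
Chunk 2: stream[13..14]='5' size=0x5=5, data at stream[16..21]='jdkaw' -> body[8..13], body so far='335n7dr6jdkaw'
Chunk 3: stream[23..24]='1' size=0x1=1, data at stream[26..27]='q' -> body[13..14], body so far='335n7dr6jdkawq'
Chunk 4: stream[29..30]='0' size=0 (terminator). Final body='335n7dr6jdkawq' (14 bytes)

Answer: 335n7dr6jdkawq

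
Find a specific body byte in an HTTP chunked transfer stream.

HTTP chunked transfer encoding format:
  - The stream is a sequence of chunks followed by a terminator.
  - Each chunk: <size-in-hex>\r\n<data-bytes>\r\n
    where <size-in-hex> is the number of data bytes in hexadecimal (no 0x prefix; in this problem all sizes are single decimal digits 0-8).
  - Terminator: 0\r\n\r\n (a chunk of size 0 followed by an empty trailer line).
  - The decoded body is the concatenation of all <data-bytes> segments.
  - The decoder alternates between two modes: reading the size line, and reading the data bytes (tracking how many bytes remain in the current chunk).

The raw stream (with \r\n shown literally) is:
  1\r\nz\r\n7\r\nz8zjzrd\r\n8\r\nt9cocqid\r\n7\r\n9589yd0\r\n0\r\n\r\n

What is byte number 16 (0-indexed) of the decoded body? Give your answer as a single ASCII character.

Answer: 9

Derivation:
Chunk 1: stream[0..1]='1' size=0x1=1, data at stream[3..4]='z' -> body[0..1], body so far='z'
Chunk 2: stream[6..7]='7' size=0x7=7, data at stream[9..16]='z8zjzrd' -> body[1..8], body so far='zz8zjzrd'
Chunk 3: stream[18..19]='8' size=0x8=8, data at stream[21..29]='t9cocqid' -> body[8..16], body so far='zz8zjzrdt9cocqid'
Chunk 4: stream[31..32]='7' size=0x7=7, data at stream[34..41]='9589yd0' -> body[16..23], body so far='zz8zjzrdt9cocqid9589yd0'
Chunk 5: stream[43..44]='0' size=0 (terminator). Final body='zz8zjzrdt9cocqid9589yd0' (23 bytes)
Body byte 16 = '9'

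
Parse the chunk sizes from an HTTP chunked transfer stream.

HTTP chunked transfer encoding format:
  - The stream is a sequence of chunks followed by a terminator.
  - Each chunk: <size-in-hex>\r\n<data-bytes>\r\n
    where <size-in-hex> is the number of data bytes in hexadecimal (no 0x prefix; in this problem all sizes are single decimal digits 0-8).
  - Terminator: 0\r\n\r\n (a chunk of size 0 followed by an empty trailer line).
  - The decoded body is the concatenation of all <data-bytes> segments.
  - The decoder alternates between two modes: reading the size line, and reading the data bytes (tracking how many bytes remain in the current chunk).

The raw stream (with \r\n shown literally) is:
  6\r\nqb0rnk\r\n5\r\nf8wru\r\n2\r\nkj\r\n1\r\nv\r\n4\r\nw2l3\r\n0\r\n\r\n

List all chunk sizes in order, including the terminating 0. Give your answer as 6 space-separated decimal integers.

Chunk 1: stream[0..1]='6' size=0x6=6, data at stream[3..9]='qb0rnk' -> body[0..6], body so far='qb0rnk'
Chunk 2: stream[11..12]='5' size=0x5=5, data at stream[14..19]='f8wru' -> body[6..11], body so far='qb0rnkf8wru'
Chunk 3: stream[21..22]='2' size=0x2=2, data at stream[24..26]='kj' -> body[11..13], body so far='qb0rnkf8wrukj'
Chunk 4: stream[28..29]='1' size=0x1=1, data at stream[31..32]='v' -> body[13..14], body so far='qb0rnkf8wrukjv'
Chunk 5: stream[34..35]='4' size=0x4=4, data at stream[37..41]='w2l3' -> body[14..18], body so far='qb0rnkf8wrukjvw2l3'
Chunk 6: stream[43..44]='0' size=0 (terminator). Final body='qb0rnkf8wrukjvw2l3' (18 bytes)

Answer: 6 5 2 1 4 0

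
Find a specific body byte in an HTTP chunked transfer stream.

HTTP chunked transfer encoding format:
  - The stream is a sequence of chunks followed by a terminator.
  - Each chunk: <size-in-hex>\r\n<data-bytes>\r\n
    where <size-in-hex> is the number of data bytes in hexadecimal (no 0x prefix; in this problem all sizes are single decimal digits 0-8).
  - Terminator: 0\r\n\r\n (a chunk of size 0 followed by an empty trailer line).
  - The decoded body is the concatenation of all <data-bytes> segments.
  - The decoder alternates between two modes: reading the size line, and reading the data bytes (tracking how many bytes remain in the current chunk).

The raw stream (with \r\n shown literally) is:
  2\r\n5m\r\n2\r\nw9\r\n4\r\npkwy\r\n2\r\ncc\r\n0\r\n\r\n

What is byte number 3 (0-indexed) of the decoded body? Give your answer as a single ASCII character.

Chunk 1: stream[0..1]='2' size=0x2=2, data at stream[3..5]='5m' -> body[0..2], body so far='5m'
Chunk 2: stream[7..8]='2' size=0x2=2, data at stream[10..12]='w9' -> body[2..4], body so far='5mw9'
Chunk 3: stream[14..15]='4' size=0x4=4, data at stream[17..21]='pkwy' -> body[4..8], body so far='5mw9pkwy'
Chunk 4: stream[23..24]='2' size=0x2=2, data at stream[26..28]='cc' -> body[8..10], body so far='5mw9pkwycc'
Chunk 5: stream[30..31]='0' size=0 (terminator). Final body='5mw9pkwycc' (10 bytes)
Body byte 3 = '9'

Answer: 9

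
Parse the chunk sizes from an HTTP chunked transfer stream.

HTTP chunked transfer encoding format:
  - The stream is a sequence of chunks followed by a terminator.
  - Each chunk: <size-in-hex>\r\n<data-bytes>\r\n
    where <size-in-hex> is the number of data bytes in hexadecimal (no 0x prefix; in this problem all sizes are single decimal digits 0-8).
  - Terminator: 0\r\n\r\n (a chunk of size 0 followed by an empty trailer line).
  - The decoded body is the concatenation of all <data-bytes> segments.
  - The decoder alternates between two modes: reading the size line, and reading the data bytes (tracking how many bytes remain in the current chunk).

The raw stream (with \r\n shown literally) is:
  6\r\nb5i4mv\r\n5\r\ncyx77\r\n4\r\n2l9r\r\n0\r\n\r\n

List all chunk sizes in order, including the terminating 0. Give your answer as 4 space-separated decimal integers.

Answer: 6 5 4 0

Derivation:
Chunk 1: stream[0..1]='6' size=0x6=6, data at stream[3..9]='b5i4mv' -> body[0..6], body so far='b5i4mv'
Chunk 2: stream[11..12]='5' size=0x5=5, data at stream[14..19]='cyx77' -> body[6..11], body so far='b5i4mvcyx77'
Chunk 3: stream[21..22]='4' size=0x4=4, data at stream[24..28]='2l9r' -> body[11..15], body so far='b5i4mvcyx772l9r'
Chunk 4: stream[30..31]='0' size=0 (terminator). Final body='b5i4mvcyx772l9r' (15 bytes)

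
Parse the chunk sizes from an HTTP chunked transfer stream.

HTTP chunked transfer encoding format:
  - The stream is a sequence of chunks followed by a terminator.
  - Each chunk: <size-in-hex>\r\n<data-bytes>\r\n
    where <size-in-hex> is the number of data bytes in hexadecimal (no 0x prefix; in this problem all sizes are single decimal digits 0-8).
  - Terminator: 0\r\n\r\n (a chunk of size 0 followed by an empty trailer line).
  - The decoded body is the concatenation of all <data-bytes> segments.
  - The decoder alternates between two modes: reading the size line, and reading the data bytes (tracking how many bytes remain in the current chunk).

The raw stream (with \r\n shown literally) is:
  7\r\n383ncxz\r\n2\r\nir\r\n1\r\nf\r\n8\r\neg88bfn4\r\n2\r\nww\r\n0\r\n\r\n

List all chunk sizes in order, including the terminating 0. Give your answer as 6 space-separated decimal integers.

Answer: 7 2 1 8 2 0

Derivation:
Chunk 1: stream[0..1]='7' size=0x7=7, data at stream[3..10]='383ncxz' -> body[0..7], body so far='383ncxz'
Chunk 2: stream[12..13]='2' size=0x2=2, data at stream[15..17]='ir' -> body[7..9], body so far='383ncxzir'
Chunk 3: stream[19..20]='1' size=0x1=1, data at stream[22..23]='f' -> body[9..10], body so far='383ncxzirf'
Chunk 4: stream[25..26]='8' size=0x8=8, data at stream[28..36]='eg88bfn4' -> body[10..18], body so far='383ncxzirfeg88bfn4'
Chunk 5: stream[38..39]='2' size=0x2=2, data at stream[41..43]='ww' -> body[18..20], body so far='383ncxzirfeg88bfn4ww'
Chunk 6: stream[45..46]='0' size=0 (terminator). Final body='383ncxzirfeg88bfn4ww' (20 bytes)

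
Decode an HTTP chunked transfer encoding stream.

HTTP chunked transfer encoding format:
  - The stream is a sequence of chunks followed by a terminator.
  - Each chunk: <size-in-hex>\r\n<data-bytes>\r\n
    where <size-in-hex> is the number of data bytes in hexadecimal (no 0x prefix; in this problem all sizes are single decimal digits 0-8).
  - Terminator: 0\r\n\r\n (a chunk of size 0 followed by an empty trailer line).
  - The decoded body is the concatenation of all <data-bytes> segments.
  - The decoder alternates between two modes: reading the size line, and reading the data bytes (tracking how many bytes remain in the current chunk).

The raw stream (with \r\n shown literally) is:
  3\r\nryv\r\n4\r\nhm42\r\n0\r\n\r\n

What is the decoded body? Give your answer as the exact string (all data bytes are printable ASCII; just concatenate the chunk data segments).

Answer: ryvhm42

Derivation:
Chunk 1: stream[0..1]='3' size=0x3=3, data at stream[3..6]='ryv' -> body[0..3], body so far='ryv'
Chunk 2: stream[8..9]='4' size=0x4=4, data at stream[11..15]='hm42' -> body[3..7], body so far='ryvhm42'
Chunk 3: stream[17..18]='0' size=0 (terminator). Final body='ryvhm42' (7 bytes)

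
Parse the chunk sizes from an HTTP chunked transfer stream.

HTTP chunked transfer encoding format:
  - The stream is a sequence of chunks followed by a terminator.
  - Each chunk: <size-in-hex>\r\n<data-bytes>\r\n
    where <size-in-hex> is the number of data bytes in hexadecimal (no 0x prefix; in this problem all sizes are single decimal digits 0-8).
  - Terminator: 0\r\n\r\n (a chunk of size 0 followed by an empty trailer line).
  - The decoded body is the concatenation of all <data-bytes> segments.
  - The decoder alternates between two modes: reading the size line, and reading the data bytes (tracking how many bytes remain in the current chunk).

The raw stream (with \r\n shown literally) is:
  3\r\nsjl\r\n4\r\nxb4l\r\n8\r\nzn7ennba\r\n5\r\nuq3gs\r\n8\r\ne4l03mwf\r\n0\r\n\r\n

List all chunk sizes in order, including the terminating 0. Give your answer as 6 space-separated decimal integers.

Chunk 1: stream[0..1]='3' size=0x3=3, data at stream[3..6]='sjl' -> body[0..3], body so far='sjl'
Chunk 2: stream[8..9]='4' size=0x4=4, data at stream[11..15]='xb4l' -> body[3..7], body so far='sjlxb4l'
Chunk 3: stream[17..18]='8' size=0x8=8, data at stream[20..28]='zn7ennba' -> body[7..15], body so far='sjlxb4lzn7ennba'
Chunk 4: stream[30..31]='5' size=0x5=5, data at stream[33..38]='uq3gs' -> body[15..20], body so far='sjlxb4lzn7ennbauq3gs'
Chunk 5: stream[40..41]='8' size=0x8=8, data at stream[43..51]='e4l03mwf' -> body[20..28], body so far='sjlxb4lzn7ennbauq3gse4l03mwf'
Chunk 6: stream[53..54]='0' size=0 (terminator). Final body='sjlxb4lzn7ennbauq3gse4l03mwf' (28 bytes)

Answer: 3 4 8 5 8 0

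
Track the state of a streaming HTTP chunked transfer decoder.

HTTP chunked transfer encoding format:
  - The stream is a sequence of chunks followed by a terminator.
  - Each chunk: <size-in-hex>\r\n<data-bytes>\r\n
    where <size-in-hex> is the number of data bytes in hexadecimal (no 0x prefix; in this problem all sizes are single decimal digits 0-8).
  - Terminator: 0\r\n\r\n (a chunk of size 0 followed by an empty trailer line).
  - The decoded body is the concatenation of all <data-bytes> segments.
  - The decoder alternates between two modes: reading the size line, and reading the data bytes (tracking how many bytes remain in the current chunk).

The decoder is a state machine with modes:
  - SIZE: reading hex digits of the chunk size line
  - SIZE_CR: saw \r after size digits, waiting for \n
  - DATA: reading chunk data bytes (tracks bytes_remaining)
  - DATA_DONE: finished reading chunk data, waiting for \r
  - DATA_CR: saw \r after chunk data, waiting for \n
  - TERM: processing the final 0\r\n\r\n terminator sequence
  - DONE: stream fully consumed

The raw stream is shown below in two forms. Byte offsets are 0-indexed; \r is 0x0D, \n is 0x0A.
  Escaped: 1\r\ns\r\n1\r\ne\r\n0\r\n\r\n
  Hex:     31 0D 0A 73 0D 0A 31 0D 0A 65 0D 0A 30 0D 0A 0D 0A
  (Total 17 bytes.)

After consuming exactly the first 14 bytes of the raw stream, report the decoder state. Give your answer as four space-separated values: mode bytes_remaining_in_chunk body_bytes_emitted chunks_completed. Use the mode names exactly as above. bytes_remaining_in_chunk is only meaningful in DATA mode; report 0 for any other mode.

Answer: SIZE_CR 0 2 2

Derivation:
Byte 0 = '1': mode=SIZE remaining=0 emitted=0 chunks_done=0
Byte 1 = 0x0D: mode=SIZE_CR remaining=0 emitted=0 chunks_done=0
Byte 2 = 0x0A: mode=DATA remaining=1 emitted=0 chunks_done=0
Byte 3 = 's': mode=DATA_DONE remaining=0 emitted=1 chunks_done=0
Byte 4 = 0x0D: mode=DATA_CR remaining=0 emitted=1 chunks_done=0
Byte 5 = 0x0A: mode=SIZE remaining=0 emitted=1 chunks_done=1
Byte 6 = '1': mode=SIZE remaining=0 emitted=1 chunks_done=1
Byte 7 = 0x0D: mode=SIZE_CR remaining=0 emitted=1 chunks_done=1
Byte 8 = 0x0A: mode=DATA remaining=1 emitted=1 chunks_done=1
Byte 9 = 'e': mode=DATA_DONE remaining=0 emitted=2 chunks_done=1
Byte 10 = 0x0D: mode=DATA_CR remaining=0 emitted=2 chunks_done=1
Byte 11 = 0x0A: mode=SIZE remaining=0 emitted=2 chunks_done=2
Byte 12 = '0': mode=SIZE remaining=0 emitted=2 chunks_done=2
Byte 13 = 0x0D: mode=SIZE_CR remaining=0 emitted=2 chunks_done=2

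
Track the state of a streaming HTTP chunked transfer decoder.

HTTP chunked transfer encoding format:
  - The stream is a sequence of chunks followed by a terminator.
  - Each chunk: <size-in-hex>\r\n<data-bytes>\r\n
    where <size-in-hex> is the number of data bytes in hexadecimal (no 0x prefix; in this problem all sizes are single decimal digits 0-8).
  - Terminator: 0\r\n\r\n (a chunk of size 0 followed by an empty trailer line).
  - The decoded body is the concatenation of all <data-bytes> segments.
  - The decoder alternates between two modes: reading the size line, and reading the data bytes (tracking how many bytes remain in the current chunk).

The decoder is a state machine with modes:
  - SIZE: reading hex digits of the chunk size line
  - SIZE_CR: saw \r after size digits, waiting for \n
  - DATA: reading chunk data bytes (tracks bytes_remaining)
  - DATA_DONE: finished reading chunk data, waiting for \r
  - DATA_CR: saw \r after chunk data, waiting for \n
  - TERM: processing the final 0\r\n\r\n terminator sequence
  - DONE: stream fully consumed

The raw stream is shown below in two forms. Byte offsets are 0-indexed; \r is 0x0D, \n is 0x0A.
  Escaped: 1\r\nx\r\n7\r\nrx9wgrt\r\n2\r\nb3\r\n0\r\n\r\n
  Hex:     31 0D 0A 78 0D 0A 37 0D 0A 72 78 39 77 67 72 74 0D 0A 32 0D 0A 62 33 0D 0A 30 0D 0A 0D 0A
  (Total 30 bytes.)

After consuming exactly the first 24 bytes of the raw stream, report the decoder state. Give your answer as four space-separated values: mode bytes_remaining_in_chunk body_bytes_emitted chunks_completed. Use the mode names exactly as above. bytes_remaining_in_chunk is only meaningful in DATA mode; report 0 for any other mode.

Byte 0 = '1': mode=SIZE remaining=0 emitted=0 chunks_done=0
Byte 1 = 0x0D: mode=SIZE_CR remaining=0 emitted=0 chunks_done=0
Byte 2 = 0x0A: mode=DATA remaining=1 emitted=0 chunks_done=0
Byte 3 = 'x': mode=DATA_DONE remaining=0 emitted=1 chunks_done=0
Byte 4 = 0x0D: mode=DATA_CR remaining=0 emitted=1 chunks_done=0
Byte 5 = 0x0A: mode=SIZE remaining=0 emitted=1 chunks_done=1
Byte 6 = '7': mode=SIZE remaining=0 emitted=1 chunks_done=1
Byte 7 = 0x0D: mode=SIZE_CR remaining=0 emitted=1 chunks_done=1
Byte 8 = 0x0A: mode=DATA remaining=7 emitted=1 chunks_done=1
Byte 9 = 'r': mode=DATA remaining=6 emitted=2 chunks_done=1
Byte 10 = 'x': mode=DATA remaining=5 emitted=3 chunks_done=1
Byte 11 = '9': mode=DATA remaining=4 emitted=4 chunks_done=1
Byte 12 = 'w': mode=DATA remaining=3 emitted=5 chunks_done=1
Byte 13 = 'g': mode=DATA remaining=2 emitted=6 chunks_done=1
Byte 14 = 'r': mode=DATA remaining=1 emitted=7 chunks_done=1
Byte 15 = 't': mode=DATA_DONE remaining=0 emitted=8 chunks_done=1
Byte 16 = 0x0D: mode=DATA_CR remaining=0 emitted=8 chunks_done=1
Byte 17 = 0x0A: mode=SIZE remaining=0 emitted=8 chunks_done=2
Byte 18 = '2': mode=SIZE remaining=0 emitted=8 chunks_done=2
Byte 19 = 0x0D: mode=SIZE_CR remaining=0 emitted=8 chunks_done=2
Byte 20 = 0x0A: mode=DATA remaining=2 emitted=8 chunks_done=2
Byte 21 = 'b': mode=DATA remaining=1 emitted=9 chunks_done=2
Byte 22 = '3': mode=DATA_DONE remaining=0 emitted=10 chunks_done=2
Byte 23 = 0x0D: mode=DATA_CR remaining=0 emitted=10 chunks_done=2

Answer: DATA_CR 0 10 2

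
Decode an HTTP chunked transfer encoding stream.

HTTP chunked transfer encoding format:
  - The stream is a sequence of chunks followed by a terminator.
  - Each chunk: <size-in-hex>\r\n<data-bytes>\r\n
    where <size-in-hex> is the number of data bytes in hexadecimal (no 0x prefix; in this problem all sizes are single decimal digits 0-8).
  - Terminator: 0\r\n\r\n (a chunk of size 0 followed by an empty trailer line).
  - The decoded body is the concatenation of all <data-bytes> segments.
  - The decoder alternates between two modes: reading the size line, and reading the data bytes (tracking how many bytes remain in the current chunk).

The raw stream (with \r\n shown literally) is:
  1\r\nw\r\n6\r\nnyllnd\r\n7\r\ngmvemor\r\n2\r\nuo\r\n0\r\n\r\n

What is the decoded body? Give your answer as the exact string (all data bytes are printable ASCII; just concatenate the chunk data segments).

Chunk 1: stream[0..1]='1' size=0x1=1, data at stream[3..4]='w' -> body[0..1], body so far='w'
Chunk 2: stream[6..7]='6' size=0x6=6, data at stream[9..15]='nyllnd' -> body[1..7], body so far='wnyllnd'
Chunk 3: stream[17..18]='7' size=0x7=7, data at stream[20..27]='gmvemor' -> body[7..14], body so far='wnyllndgmvemor'
Chunk 4: stream[29..30]='2' size=0x2=2, data at stream[32..34]='uo' -> body[14..16], body so far='wnyllndgmvemoruo'
Chunk 5: stream[36..37]='0' size=0 (terminator). Final body='wnyllndgmvemoruo' (16 bytes)

Answer: wnyllndgmvemoruo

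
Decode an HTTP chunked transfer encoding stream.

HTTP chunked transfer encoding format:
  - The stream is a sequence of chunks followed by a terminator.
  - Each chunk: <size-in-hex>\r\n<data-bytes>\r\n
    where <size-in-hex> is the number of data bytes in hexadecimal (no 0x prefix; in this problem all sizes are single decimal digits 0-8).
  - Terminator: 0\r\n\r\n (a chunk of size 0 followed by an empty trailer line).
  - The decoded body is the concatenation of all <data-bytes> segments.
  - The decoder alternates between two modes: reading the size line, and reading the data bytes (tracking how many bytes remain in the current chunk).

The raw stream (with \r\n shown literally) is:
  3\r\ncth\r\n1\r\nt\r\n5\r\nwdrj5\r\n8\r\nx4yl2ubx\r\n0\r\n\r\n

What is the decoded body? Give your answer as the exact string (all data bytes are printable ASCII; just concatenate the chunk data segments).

Chunk 1: stream[0..1]='3' size=0x3=3, data at stream[3..6]='cth' -> body[0..3], body so far='cth'
Chunk 2: stream[8..9]='1' size=0x1=1, data at stream[11..12]='t' -> body[3..4], body so far='ctht'
Chunk 3: stream[14..15]='5' size=0x5=5, data at stream[17..22]='wdrj5' -> body[4..9], body so far='cthtwdrj5'
Chunk 4: stream[24..25]='8' size=0x8=8, data at stream[27..35]='x4yl2ubx' -> body[9..17], body so far='cthtwdrj5x4yl2ubx'
Chunk 5: stream[37..38]='0' size=0 (terminator). Final body='cthtwdrj5x4yl2ubx' (17 bytes)

Answer: cthtwdrj5x4yl2ubx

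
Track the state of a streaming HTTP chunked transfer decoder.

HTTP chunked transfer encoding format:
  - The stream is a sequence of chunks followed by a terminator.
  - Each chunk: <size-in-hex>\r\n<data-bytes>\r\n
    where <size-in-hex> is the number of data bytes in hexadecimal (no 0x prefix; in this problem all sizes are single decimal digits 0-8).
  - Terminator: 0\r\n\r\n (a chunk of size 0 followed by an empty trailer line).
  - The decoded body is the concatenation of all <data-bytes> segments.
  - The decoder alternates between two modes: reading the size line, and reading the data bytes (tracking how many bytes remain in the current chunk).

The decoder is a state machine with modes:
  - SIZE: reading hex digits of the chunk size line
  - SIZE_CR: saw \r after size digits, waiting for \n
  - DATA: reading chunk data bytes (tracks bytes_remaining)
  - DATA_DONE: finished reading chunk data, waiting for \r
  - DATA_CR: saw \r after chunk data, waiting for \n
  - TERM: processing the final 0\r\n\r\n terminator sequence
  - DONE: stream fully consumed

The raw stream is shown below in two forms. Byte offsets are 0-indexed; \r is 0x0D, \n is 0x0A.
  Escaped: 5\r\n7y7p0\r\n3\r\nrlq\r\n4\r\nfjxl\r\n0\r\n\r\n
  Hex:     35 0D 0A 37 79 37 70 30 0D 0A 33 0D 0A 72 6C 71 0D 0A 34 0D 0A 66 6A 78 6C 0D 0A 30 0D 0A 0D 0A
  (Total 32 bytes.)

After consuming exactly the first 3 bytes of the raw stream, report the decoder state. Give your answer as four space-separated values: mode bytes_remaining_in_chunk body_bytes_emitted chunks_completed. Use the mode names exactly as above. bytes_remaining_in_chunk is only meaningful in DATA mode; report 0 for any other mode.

Byte 0 = '5': mode=SIZE remaining=0 emitted=0 chunks_done=0
Byte 1 = 0x0D: mode=SIZE_CR remaining=0 emitted=0 chunks_done=0
Byte 2 = 0x0A: mode=DATA remaining=5 emitted=0 chunks_done=0

Answer: DATA 5 0 0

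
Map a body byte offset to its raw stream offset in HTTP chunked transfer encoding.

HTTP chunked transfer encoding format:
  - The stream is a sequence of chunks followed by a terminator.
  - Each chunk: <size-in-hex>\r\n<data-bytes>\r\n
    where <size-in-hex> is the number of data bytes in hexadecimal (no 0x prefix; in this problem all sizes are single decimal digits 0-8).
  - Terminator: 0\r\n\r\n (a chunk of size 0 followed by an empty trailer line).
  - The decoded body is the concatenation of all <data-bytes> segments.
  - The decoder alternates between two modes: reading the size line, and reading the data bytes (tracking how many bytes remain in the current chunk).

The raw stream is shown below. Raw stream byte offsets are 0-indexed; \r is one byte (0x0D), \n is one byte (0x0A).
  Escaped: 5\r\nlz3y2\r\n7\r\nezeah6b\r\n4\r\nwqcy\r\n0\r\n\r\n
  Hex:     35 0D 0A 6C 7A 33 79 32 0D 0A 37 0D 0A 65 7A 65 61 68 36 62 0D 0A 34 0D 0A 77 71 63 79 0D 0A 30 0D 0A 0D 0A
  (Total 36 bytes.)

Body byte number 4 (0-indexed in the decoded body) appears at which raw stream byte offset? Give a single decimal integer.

Chunk 1: stream[0..1]='5' size=0x5=5, data at stream[3..8]='lz3y2' -> body[0..5], body so far='lz3y2'
Chunk 2: stream[10..11]='7' size=0x7=7, data at stream[13..20]='ezeah6b' -> body[5..12], body so far='lz3y2ezeah6b'
Chunk 3: stream[22..23]='4' size=0x4=4, data at stream[25..29]='wqcy' -> body[12..16], body so far='lz3y2ezeah6bwqcy'
Chunk 4: stream[31..32]='0' size=0 (terminator). Final body='lz3y2ezeah6bwqcy' (16 bytes)
Body byte 4 at stream offset 7

Answer: 7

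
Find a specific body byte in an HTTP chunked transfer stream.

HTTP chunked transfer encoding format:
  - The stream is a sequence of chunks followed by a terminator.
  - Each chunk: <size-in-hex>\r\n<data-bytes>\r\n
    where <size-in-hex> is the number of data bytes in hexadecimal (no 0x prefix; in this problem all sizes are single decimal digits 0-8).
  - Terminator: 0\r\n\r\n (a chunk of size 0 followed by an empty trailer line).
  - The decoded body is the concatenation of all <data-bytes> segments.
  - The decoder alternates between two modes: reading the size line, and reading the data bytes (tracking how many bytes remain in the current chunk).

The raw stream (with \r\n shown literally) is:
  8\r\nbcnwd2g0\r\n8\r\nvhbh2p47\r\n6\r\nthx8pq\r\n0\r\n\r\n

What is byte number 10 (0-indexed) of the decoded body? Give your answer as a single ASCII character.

Chunk 1: stream[0..1]='8' size=0x8=8, data at stream[3..11]='bcnwd2g0' -> body[0..8], body so far='bcnwd2g0'
Chunk 2: stream[13..14]='8' size=0x8=8, data at stream[16..24]='vhbh2p47' -> body[8..16], body so far='bcnwd2g0vhbh2p47'
Chunk 3: stream[26..27]='6' size=0x6=6, data at stream[29..35]='thx8pq' -> body[16..22], body so far='bcnwd2g0vhbh2p47thx8pq'
Chunk 4: stream[37..38]='0' size=0 (terminator). Final body='bcnwd2g0vhbh2p47thx8pq' (22 bytes)
Body byte 10 = 'b'

Answer: b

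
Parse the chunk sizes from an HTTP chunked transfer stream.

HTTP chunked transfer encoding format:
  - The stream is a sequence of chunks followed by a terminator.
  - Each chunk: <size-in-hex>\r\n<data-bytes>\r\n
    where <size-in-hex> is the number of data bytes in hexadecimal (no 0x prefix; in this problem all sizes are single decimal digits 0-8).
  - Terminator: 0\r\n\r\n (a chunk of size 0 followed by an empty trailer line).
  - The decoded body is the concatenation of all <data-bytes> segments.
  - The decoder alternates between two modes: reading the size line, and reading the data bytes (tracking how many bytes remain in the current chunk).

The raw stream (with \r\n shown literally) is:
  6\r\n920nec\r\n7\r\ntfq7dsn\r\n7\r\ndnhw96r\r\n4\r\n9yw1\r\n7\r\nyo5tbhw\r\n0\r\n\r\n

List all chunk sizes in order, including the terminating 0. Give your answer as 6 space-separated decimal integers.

Answer: 6 7 7 4 7 0

Derivation:
Chunk 1: stream[0..1]='6' size=0x6=6, data at stream[3..9]='920nec' -> body[0..6], body so far='920nec'
Chunk 2: stream[11..12]='7' size=0x7=7, data at stream[14..21]='tfq7dsn' -> body[6..13], body so far='920nectfq7dsn'
Chunk 3: stream[23..24]='7' size=0x7=7, data at stream[26..33]='dnhw96r' -> body[13..20], body so far='920nectfq7dsndnhw96r'
Chunk 4: stream[35..36]='4' size=0x4=4, data at stream[38..42]='9yw1' -> body[20..24], body so far='920nectfq7dsndnhw96r9yw1'
Chunk 5: stream[44..45]='7' size=0x7=7, data at stream[47..54]='yo5tbhw' -> body[24..31], body so far='920nectfq7dsndnhw96r9yw1yo5tbhw'
Chunk 6: stream[56..57]='0' size=0 (terminator). Final body='920nectfq7dsndnhw96r9yw1yo5tbhw' (31 bytes)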